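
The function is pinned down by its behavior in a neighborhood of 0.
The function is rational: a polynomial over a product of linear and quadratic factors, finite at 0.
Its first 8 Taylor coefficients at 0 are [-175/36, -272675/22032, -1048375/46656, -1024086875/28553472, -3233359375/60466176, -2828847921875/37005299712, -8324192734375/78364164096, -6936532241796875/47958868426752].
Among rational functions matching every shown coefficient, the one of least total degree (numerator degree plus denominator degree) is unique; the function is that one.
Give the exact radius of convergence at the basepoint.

The radius of convergence is 4/5.

No rational of total degree below 3 reproduces all 8 coefficients; solving the [1/2] Pade equations on them gives f(r) = (-11*r/17 - 7/2)/((r - 9/10)*(r - 4/5)), whose expansion matches every shown term.
Denominator factor (r - 9/10): pole of order 1 at 9/10, modulus 9/10.
Denominator factor (r - 4/5): pole of order 1 at 4/5, modulus 4/5.
The radius of convergence is the smallest modulus among the singular points: 4/5.


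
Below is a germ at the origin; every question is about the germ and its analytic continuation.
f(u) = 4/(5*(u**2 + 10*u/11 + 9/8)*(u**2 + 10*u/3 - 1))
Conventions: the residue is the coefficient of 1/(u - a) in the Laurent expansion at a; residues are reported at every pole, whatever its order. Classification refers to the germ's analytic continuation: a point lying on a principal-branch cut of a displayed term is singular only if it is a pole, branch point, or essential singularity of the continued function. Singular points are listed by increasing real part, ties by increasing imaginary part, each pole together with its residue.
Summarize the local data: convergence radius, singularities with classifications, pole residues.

Denominator factor (u**2 + 10*u/11 + 9/8): discriminant -889/242, complex-conjugate roots (-5/11) + ((1/44)*sqrt(1778))*i and (-5/11) - ((1/44)*sqrt(1778))*i; poles of order 1, moduli (3/4)*sqrt(2) and (3/4)*sqrt(2).
Denominator factor (u**2 + 10*u/3 - 1): discriminant 136/9, real irrational roots -5/3 + (1/3)*sqrt(34) and -5/3 - (1/3)*sqrt(34); poles of order 1, moduli -5/3 + (1/3)*sqrt(34) and 5/3 + (1/3)*sqrt(34).
The radius of convergence is the smallest modulus among the singular points: -5/3 + (1/3)*sqrt(34).
The factor u**2 + 10*u/3 - 1 splits as (u - a)(u - a') with a = -5/3 - (1/3)*sqrt(34), a' = -5/3 + (1/3)*sqrt(34). At the order-1 pole a set g(u) = (u - a)*f(u) = [4/(5*(u**2 + 10*u/11 + 9/8))] / (u - a').
Simple pole: residue = g(a) at a = -5/3 - (1/3)*sqrt(34), which is 22528/367307 - (429704/31221095)*sqrt(34).
The factor u**2 + 10*u/11 + 9/8 splits as (u - a)(u - a') with a = (-5/11) - ((1/44)*sqrt(1778))*i, a' = (-5/11) + ((1/44)*sqrt(1778))*i. At the order-1 pole a set g(u) = (u - a)*f(u) = [4/(5*(u**2 + 10*u/3 - 1))] / (u - a').
Simple pole: residue = g(a) at a = (-5/11) - ((1/44)*sqrt(1778))*i, which is (-22528/367307) - ((3298592/1632679615)*sqrt(1778))*i.
The factor u**2 + 10*u/11 + 9/8 splits as (u - a)(u - a') with a = (-5/11) + ((1/44)*sqrt(1778))*i, a' = (-5/11) - ((1/44)*sqrt(1778))*i. At the order-1 pole a set g(u) = (u - a)*f(u) = [4/(5*(u**2 + 10*u/3 - 1))] / (u - a').
Simple pole: residue = g(a) at a = (-5/11) + ((1/44)*sqrt(1778))*i, which is (-22528/367307) + ((3298592/1632679615)*sqrt(1778))*i.
The factor u**2 + 10*u/3 - 1 splits as (u - a)(u - a') with a = -5/3 + (1/3)*sqrt(34), a' = -5/3 - (1/3)*sqrt(34). At the order-1 pole a set g(u) = (u - a)*f(u) = [4/(5*(u**2 + 10*u/11 + 9/8))] / (u - a').
Simple pole: residue = g(a) at a = -5/3 + (1/3)*sqrt(34), which is 22528/367307 + (429704/31221095)*sqrt(34).
List the singular points by increasing real part (a conjugate pair: the negative imaginary part first).

Radius of convergence at 0: -5/3 + (1/3)*sqrt(34).
At -5/3 - (1/3)*sqrt(34): a pole of order 1; residue 22528/367307 - (429704/31221095)*sqrt(34).
At (-5/11) - ((1/44)*sqrt(1778))*i: a pole of order 1; residue (-22528/367307) - ((3298592/1632679615)*sqrt(1778))*i.
At (-5/11) + ((1/44)*sqrt(1778))*i: a pole of order 1; residue (-22528/367307) + ((3298592/1632679615)*sqrt(1778))*i.
At -5/3 + (1/3)*sqrt(34): a pole of order 1; residue 22528/367307 + (429704/31221095)*sqrt(34).


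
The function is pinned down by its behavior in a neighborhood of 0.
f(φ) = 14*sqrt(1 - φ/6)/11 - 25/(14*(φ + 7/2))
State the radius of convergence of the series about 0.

Denominator factor (φ + 7/2): pole of order 1 at -7/2, modulus 7/2.
Branch term (14/11)*sqrt(1 - φ/(6)): its argument vanishes at φ = 6, a square-root branch point, modulus 6.
The radius of convergence is the smallest modulus among the singular points: 7/2.

The radius of convergence is 7/2.


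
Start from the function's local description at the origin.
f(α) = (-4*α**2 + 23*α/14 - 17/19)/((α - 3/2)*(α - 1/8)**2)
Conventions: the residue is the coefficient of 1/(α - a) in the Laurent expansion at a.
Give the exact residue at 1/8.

The residue is -1124/16093.

At the order-2 pole 1/8 set g(α) = (α - (1/8))^2*f(α) = (-4*α**2 + 23*α/14 - 17/19)/(α - 3/2).
Order-2 pole: residue = g'(a); g'(1/8) = -1124/16093, so the residue is -1124/16093.


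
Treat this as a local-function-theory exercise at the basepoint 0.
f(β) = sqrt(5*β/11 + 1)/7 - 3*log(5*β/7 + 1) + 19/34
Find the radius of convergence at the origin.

The radius of convergence is 7/5.

Branch term (-3)*log(1 - β/(-7/5)): its argument vanishes at β = -7/5, a logarithmic branch point, modulus 7/5.
Branch term (1/7)*sqrt(1 - β/(-11/5)): its argument vanishes at β = -11/5, a square-root branch point, modulus 11/5.
The radius of convergence is the smallest modulus among the singular points: 7/5.


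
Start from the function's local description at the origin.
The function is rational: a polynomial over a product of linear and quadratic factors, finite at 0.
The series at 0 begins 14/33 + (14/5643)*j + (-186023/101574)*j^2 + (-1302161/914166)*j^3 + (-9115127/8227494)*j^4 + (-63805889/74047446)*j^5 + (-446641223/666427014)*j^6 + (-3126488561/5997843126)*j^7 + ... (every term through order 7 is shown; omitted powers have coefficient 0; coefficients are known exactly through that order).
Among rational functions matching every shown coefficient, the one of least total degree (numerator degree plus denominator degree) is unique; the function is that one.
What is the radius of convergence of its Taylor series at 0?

The radius of convergence is 9/7.

No rational of total degree below 3 reproduces all 8 coefficients; solving the [2/1] Pade equations on them gives f(j) = (33*j**2/14 + 8*j/19 - 6/11)/(j - 9/7), whose expansion matches every shown term.
Denominator factor (j - 9/7): pole of order 1 at 9/7, modulus 9/7.
The radius of convergence is the smallest modulus among the singular points: 9/7.


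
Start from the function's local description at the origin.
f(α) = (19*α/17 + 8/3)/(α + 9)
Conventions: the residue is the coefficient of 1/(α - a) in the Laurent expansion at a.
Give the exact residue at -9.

The residue is -377/51.

At the order-1 pole -9 set g(α) = (α - (-9))*f(α) = 19*α/17 + 8/3.
Simple pole: residue = g(a) at a = -9, which is -377/51.


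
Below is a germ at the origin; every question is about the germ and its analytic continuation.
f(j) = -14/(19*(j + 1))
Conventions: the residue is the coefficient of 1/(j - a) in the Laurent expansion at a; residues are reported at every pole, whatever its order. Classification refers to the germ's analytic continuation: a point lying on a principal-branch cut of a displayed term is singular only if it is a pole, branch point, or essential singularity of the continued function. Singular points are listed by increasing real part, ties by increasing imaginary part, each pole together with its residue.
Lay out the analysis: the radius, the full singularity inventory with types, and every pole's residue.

Radius of convergence at 0: 1.
At -1: a pole of order 1; residue -14/19.

Denominator factor (j + 1): pole of order 1 at -1, modulus 1.
The radius of convergence is the smallest modulus among the singular points: 1.
At the order-1 pole -1 set g(j) = (j - (-1))*f(j) = -14/19.
Simple pole: residue = g(a) at a = -1, which is -14/19.


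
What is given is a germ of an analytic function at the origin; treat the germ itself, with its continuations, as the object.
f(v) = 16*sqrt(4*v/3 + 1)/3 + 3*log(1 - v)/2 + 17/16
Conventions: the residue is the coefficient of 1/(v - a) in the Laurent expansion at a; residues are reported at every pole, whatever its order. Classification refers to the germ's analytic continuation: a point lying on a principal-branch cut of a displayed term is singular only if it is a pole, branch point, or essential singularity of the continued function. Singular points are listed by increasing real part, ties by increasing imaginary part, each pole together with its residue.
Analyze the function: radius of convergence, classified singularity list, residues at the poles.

Branch term (3/2)*log(1 - v/(1)): its argument vanishes at v = 1, a logarithmic branch point, modulus 1.
Branch term (16/3)*sqrt(1 - v/(-3/4)): its argument vanishes at v = -3/4, a square-root branch point, modulus 3/4.
The radius of convergence is the smallest modulus among the singular points: 3/4.
List the singular points by increasing real part (a conjugate pair: the negative imaginary part first).

Radius of convergence at 0: 3/4.
At -3/4: an algebraic (square-root) branch point.
At 1: a logarithmic branch point.


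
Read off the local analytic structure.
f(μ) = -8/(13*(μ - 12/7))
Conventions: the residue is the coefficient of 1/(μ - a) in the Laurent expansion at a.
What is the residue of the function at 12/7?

The residue is -8/13.

At the order-1 pole 12/7 set g(μ) = (μ - (12/7))*f(μ) = -8/13.
Simple pole: residue = g(a) at a = 12/7, which is -8/13.


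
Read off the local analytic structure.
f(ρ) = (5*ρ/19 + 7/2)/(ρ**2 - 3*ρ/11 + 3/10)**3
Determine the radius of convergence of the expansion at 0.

The radius of convergence is (1/10)*sqrt(30).

Denominator factor (ρ**2 - 3*ρ/11 + 3/10)^3: discriminant -681/605, complex-conjugate roots (3/22) + ((1/110)*sqrt(3405))*i and (3/22) - ((1/110)*sqrt(3405))*i; poles of order 3, moduli (1/10)*sqrt(30) and (1/10)*sqrt(30).
The radius of convergence is the smallest modulus among the singular points: (1/10)*sqrt(30).


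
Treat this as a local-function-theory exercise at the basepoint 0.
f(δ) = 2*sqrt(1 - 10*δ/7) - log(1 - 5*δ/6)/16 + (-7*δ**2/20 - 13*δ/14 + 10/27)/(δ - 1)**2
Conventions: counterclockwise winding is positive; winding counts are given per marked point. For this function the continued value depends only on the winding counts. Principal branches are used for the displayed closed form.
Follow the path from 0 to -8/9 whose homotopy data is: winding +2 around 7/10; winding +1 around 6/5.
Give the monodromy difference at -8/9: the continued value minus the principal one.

Continued minus principal equals -(1/8)*pi*i.

The rational part is single-valued and drops out of the difference; each branch term changes only by its own monodromy.
(-1/16)*log(1 - δ/(6/5)): each positive loop around 6/5 adds 2*pi*i to the log, so winding +1 contributes (-1/16)*(1)*2*pi*i = -(1/8)*pi*i.
(2)*sqrt(1 - δ/(7/10)): winding +2 is even, the square root returns to the same sheet, contribution 0.
Summing the contributions at δ = -8/9 gives -(1/8)*pi*i.


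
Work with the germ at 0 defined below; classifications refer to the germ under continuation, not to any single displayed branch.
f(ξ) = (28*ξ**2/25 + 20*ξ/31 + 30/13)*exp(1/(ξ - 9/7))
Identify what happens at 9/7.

The point is an essential singularity.

The exponent 1/(ξ - (9/7)) has a pole at 9/7, so exp(1/(ξ - (9/7))) takes every nonzero value near it: an essential singularity (not a pole of any order).


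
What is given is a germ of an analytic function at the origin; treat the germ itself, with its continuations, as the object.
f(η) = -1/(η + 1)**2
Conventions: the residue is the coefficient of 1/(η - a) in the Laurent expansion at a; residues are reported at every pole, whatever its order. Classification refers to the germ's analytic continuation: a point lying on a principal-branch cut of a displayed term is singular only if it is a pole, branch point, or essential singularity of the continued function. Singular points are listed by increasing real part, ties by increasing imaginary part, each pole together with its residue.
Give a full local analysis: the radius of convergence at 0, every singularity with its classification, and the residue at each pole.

Denominator factor (η + 1)^2: pole of order 2 at -1, modulus 1.
The radius of convergence is the smallest modulus among the singular points: 1.
At the order-2 pole -1 set g(η) = (η - (-1))^2*f(η) = -1.
Order-2 pole: residue = g'(a); g'(-1) = 0, so the residue is 0.

Radius of convergence at 0: 1.
At -1: a pole of order 2; residue 0.


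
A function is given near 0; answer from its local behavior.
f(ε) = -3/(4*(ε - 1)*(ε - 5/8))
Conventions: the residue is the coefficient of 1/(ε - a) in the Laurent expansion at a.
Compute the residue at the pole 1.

The residue is -2.

At the order-1 pole 1 set g(ε) = (ε - (1))*f(ε) = -3/(4*(ε - 5/8)).
Simple pole: residue = g(a) at a = 1, which is -2.


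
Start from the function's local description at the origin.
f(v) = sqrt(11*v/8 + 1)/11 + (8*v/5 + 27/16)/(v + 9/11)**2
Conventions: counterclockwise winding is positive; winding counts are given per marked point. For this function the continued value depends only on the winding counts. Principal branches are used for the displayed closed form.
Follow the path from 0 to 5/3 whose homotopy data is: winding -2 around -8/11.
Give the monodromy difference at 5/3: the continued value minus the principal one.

Continued minus principal equals 0.

The rational part is single-valued and drops out of the difference; each branch term changes only by its own monodromy.
(1/11)*sqrt(1 - v/(-8/11)): winding -2 is even, the square root returns to the same sheet, contribution 0.
Summing the contributions at v = 5/3 gives 0.


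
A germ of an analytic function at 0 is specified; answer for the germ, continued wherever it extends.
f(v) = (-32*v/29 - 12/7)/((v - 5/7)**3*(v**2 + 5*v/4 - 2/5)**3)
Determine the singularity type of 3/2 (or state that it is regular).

The point is a regular point.

Denominator factors: v**2 + 5*v/4 - 2/5 = 149/40 at v = 3/2; v - 5/7 = 11/14 at v = 3/2 — none vanishes.
So the germ continues analytically to 3/2.


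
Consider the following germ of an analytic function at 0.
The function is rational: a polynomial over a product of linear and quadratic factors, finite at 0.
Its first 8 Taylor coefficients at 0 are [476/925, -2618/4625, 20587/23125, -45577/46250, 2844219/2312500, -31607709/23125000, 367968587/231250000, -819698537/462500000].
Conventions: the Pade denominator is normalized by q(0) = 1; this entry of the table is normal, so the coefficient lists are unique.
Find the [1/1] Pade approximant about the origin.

Taylor coefficients needed (read off): a_0 = 476/925, a_1 = -2618/4625, a_2 = 20587/23125.
Write the denominator as Q(h) = 1 + q1*h. Requiring Q*f - P = O(h^3) with deg P <= 1 kills the coefficients of h^2..h^2 in Q*f:
  h^2: a_2 + q1*a_1 = 0, i.e. 20587/23125 + (-2618/4625)*q1 = 0.
Solving this linear system: q1 = 173/110.
The numerator is Q*f truncated at degree 1: P0 = a_0 = 476/925; P1 = a_1 + q1*a_0 = 12376/50875.

The Pade approximant has numerator coefficients [476/925, 12376/50875]; denominator coefficients [1, 173/110].


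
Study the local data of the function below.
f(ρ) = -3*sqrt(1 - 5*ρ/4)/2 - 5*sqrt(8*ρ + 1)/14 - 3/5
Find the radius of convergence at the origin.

Branch term (-3/2)*sqrt(1 - ρ/(4/5)): its argument vanishes at ρ = 4/5, a square-root branch point, modulus 4/5.
Branch term (-5/14)*sqrt(1 - ρ/(-1/8)): its argument vanishes at ρ = -1/8, a square-root branch point, modulus 1/8.
The radius of convergence is the smallest modulus among the singular points: 1/8.

The radius of convergence is 1/8.


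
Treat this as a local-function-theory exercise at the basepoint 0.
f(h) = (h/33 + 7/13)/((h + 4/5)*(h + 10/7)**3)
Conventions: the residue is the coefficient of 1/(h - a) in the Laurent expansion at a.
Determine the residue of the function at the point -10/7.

At the order-3 pole -10/7 set g(h) = (h - (-10/7))^3*f(h) = (h/33 + 7/13)/(h + 4/5).
Order-3 pole: residue = g''(a)/2; g''(-10/7) = -9458225/2283996, so the residue is -9458225/4567992.

The residue is -9458225/4567992.


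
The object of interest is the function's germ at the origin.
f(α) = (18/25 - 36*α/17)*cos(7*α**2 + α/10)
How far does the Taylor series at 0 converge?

The radius of convergence is infinite.

The factor cos(7*α**2 + α/10) is entire and contributes no finite singular point.
The polynomial part has no poles.
No finite singular points: the Taylor series at 0 converges everywhere.


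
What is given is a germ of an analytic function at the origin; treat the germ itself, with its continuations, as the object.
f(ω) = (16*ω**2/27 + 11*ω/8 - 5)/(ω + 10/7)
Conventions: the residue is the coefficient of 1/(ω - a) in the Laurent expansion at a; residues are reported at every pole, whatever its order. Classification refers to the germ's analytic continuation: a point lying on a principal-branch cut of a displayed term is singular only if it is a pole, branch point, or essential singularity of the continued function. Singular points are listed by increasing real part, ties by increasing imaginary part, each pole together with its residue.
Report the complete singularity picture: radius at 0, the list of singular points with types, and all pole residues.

Denominator factor (ω + 10/7): pole of order 1 at -10/7, modulus 10/7.
The radius of convergence is the smallest modulus among the singular points: 10/7.
At the order-1 pole -10/7 set g(ω) = (ω - (-10/7))*f(ω) = 16*ω**2/27 + 11*ω/8 - 5.
Simple pole: residue = g(a) at a = -10/7, which is -30455/5292.

Radius of convergence at 0: 10/7.
At -10/7: a pole of order 1; residue -30455/5292.


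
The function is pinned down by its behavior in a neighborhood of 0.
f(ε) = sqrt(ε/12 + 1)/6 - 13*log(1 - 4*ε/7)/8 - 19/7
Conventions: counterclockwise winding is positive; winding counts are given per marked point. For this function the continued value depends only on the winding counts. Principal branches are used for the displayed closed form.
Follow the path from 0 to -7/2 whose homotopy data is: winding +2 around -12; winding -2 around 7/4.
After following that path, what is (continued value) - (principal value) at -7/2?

Continued minus principal equals (13/2)*pi*i.

The rational part is single-valued and drops out of the difference; each branch term changes only by its own monodromy.
(-13/8)*log(1 - ε/(7/4)): each positive loop around 7/4 adds 2*pi*i to the log, so winding -2 contributes (-13/8)*(-2)*2*pi*i = (13/2)*pi*i.
(1/6)*sqrt(1 - ε/(-12)): winding +2 is even, the square root returns to the same sheet, contribution 0.
Summing the contributions at ε = -7/2 gives (13/2)*pi*i.


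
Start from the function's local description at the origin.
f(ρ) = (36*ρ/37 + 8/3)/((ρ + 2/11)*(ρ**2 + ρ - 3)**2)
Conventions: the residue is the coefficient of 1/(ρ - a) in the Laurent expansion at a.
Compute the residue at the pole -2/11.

The residue is 4046240/16112871.

At the order-1 pole -2/11 set g(ρ) = (ρ - (-2/11))*f(ρ) = (36*ρ/37 + 8/3)/(ρ**2 + ρ - 3)**2.
Simple pole: residue = g(a) at a = -2/11, which is 4046240/16112871.


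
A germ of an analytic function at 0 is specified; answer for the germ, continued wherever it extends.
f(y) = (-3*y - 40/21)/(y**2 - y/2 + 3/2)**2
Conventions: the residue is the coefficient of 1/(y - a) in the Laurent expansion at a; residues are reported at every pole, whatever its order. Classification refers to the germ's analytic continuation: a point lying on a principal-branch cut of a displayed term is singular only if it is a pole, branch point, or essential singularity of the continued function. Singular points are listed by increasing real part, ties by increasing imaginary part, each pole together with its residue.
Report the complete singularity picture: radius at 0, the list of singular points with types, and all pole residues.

Denominator factor (y**2 - y/2 + 3/2)^2: discriminant -23/4, complex-conjugate roots (1/4) + ((1/4)*sqrt(23))*i and (1/4) - ((1/4)*sqrt(23))*i; poles of order 2, moduli (1/2)*sqrt(6) and (1/2)*sqrt(6).
The radius of convergence is the smallest modulus among the singular points: (1/2)*sqrt(6).
The factor y**2 - y/2 + 3/2 splits as (y - a)(y - a') with a = (1/4) - ((1/4)*sqrt(23))*i, a' = (1/4) + ((1/4)*sqrt(23))*i. At the order-2 pole a set g(y) = (y - a)^2*f(y) = [-3*y - 40/21] / (y - a')^2.
Order-2 pole: residue = g'(a); g'((1/4) - ((1/4)*sqrt(23))*i) = -((892/11109)*sqrt(23))*i, so the residue is -((892/11109)*sqrt(23))*i.
The factor y**2 - y/2 + 3/2 splits as (y - a)(y - a') with a = (1/4) + ((1/4)*sqrt(23))*i, a' = (1/4) - ((1/4)*sqrt(23))*i. At the order-2 pole a set g(y) = (y - a)^2*f(y) = [-3*y - 40/21] / (y - a')^2.
Order-2 pole: residue = g'(a); g'((1/4) + ((1/4)*sqrt(23))*i) = ((892/11109)*sqrt(23))*i, so the residue is ((892/11109)*sqrt(23))*i.
List the singular points by increasing real part (a conjugate pair: the negative imaginary part first).

Radius of convergence at 0: (1/2)*sqrt(6).
At (1/4) - ((1/4)*sqrt(23))*i: a pole of order 2; residue -((892/11109)*sqrt(23))*i.
At (1/4) + ((1/4)*sqrt(23))*i: a pole of order 2; residue ((892/11109)*sqrt(23))*i.


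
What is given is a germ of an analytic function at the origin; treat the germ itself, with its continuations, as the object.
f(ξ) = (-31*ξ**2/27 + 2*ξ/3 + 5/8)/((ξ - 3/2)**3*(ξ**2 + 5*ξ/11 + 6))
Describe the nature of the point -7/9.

Denominator factors: ξ - 3/2 = -41/18 at ξ = -7/9; ξ**2 + 5*ξ/11 + 6 = 5570/891 at ξ = -7/9 — none vanishes.
So the germ continues analytically to -7/9.

The point is a regular point.


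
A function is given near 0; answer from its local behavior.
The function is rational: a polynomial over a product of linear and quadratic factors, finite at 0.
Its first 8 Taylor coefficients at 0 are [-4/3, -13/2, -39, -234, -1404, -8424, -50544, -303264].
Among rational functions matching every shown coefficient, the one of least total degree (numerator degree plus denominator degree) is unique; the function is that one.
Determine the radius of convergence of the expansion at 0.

No rational of total degree below 2 reproduces all 8 coefficients; solving the [1/1] Pade equations on them gives f(λ) = (2/9 - λ/4)/(λ - 1/6), whose expansion matches every shown term.
Denominator factor (λ - 1/6): pole of order 1 at 1/6, modulus 1/6.
The radius of convergence is the smallest modulus among the singular points: 1/6.

The radius of convergence is 1/6.


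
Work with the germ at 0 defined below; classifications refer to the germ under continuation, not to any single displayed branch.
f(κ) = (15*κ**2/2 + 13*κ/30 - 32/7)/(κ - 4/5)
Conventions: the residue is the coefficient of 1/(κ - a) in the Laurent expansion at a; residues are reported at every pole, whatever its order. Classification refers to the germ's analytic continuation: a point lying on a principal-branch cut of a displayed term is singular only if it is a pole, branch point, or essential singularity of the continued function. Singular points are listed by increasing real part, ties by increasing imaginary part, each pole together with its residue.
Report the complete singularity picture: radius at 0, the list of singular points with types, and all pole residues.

Denominator factor (κ - 4/5): pole of order 1 at 4/5, modulus 4/5.
The radius of convergence is the smallest modulus among the singular points: 4/5.
At the order-1 pole 4/5 set g(κ) = (κ - (4/5))*f(κ) = 15*κ**2/2 + 13*κ/30 - 32/7.
Simple pole: residue = g(a) at a = 4/5, which is 302/525.

Radius of convergence at 0: 4/5.
At 4/5: a pole of order 1; residue 302/525.


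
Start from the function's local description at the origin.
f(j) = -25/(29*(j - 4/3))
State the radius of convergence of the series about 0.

The radius of convergence is 4/3.

Denominator factor (j - 4/3): pole of order 1 at 4/3, modulus 4/3.
The radius of convergence is the smallest modulus among the singular points: 4/3.


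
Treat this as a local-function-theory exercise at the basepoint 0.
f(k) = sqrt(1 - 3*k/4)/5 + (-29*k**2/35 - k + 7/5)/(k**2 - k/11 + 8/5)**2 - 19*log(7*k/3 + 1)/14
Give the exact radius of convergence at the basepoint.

Denominator factor (k**2 - k/11 + 8/5)^2: discriminant -3867/605, complex-conjugate roots (1/22) + ((1/110)*sqrt(19335))*i and (1/22) - ((1/110)*sqrt(19335))*i; poles of order 2, moduli (2/5)*sqrt(10) and (2/5)*sqrt(10).
Branch term (-19/14)*log(1 - k/(-3/7)): its argument vanishes at k = -3/7, a logarithmic branch point, modulus 3/7.
Branch term (1/5)*sqrt(1 - k/(4/3)): its argument vanishes at k = 4/3, a square-root branch point, modulus 4/3.
The radius of convergence is the smallest modulus among the singular points: 3/7.

The radius of convergence is 3/7.


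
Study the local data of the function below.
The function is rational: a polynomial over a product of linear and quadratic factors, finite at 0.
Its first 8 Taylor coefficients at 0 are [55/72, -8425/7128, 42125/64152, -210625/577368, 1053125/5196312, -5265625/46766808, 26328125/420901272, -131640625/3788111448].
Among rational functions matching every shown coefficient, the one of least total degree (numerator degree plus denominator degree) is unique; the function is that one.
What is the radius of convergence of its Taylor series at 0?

The radius of convergence is 9/5.

No rational of total degree below 2 reproduces all 8 coefficients; solving the [1/1] Pade equations on them gives f(σ) = (11/8 - 15*σ/11)/(σ + 9/5), whose expansion matches every shown term.
Denominator factor (σ + 9/5): pole of order 1 at -9/5, modulus 9/5.
The radius of convergence is the smallest modulus among the singular points: 9/5.


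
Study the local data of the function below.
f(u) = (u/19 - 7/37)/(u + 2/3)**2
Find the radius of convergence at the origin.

Denominator factor (u + 2/3)^2: pole of order 2 at -2/3, modulus 2/3.
The radius of convergence is the smallest modulus among the singular points: 2/3.

The radius of convergence is 2/3.


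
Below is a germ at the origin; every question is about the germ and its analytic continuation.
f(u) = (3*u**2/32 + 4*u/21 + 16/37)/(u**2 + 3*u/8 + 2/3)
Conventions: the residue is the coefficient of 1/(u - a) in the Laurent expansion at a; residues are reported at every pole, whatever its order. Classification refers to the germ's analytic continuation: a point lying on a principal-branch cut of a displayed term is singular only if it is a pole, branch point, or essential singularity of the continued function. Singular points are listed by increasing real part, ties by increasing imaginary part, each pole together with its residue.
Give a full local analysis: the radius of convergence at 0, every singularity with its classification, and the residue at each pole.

Denominator factor (u**2 + 3*u/8 + 2/3): discriminant -485/192, complex-conjugate roots (-3/16) + ((1/48)*sqrt(1455))*i and (-3/16) - ((1/48)*sqrt(1455))*i; poles of order 1, moduli (1/3)*sqrt(6) and (1/3)*sqrt(6).
The radius of convergence is the smallest modulus among the singular points: (1/3)*sqrt(6).
The factor u**2 + 3*u/8 + 2/3 splits as (u - a)(u - a') with a = (-3/16) - ((1/48)*sqrt(1455))*i, a' = (-3/16) + ((1/48)*sqrt(1455))*i. At the order-1 pole a set g(u) = (u - a)*f(u) = [3*u**2/32 + 4*u/21 + 16/37] / (u - a').
Simple pole: residue = g(a) at a = (-3/16) - ((1/48)*sqrt(1455))*i, which is (835/10752) + ((361553/64314880)*sqrt(1455))*i.
The factor u**2 + 3*u/8 + 2/3 splits as (u - a)(u - a') with a = (-3/16) + ((1/48)*sqrt(1455))*i, a' = (-3/16) - ((1/48)*sqrt(1455))*i. At the order-1 pole a set g(u) = (u - a)*f(u) = [3*u**2/32 + 4*u/21 + 16/37] / (u - a').
Simple pole: residue = g(a) at a = (-3/16) + ((1/48)*sqrt(1455))*i, which is (835/10752) - ((361553/64314880)*sqrt(1455))*i.
List the singular points by increasing real part (a conjugate pair: the negative imaginary part first).

Radius of convergence at 0: (1/3)*sqrt(6).
At (-3/16) - ((1/48)*sqrt(1455))*i: a pole of order 1; residue (835/10752) + ((361553/64314880)*sqrt(1455))*i.
At (-3/16) + ((1/48)*sqrt(1455))*i: a pole of order 1; residue (835/10752) - ((361553/64314880)*sqrt(1455))*i.


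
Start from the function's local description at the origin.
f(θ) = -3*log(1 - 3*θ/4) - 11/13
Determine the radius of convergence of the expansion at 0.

The radius of convergence is 4/3.

Branch term (-3)*log(1 - θ/(4/3)): its argument vanishes at θ = 4/3, a logarithmic branch point, modulus 4/3.
The radius of convergence is the smallest modulus among the singular points: 4/3.


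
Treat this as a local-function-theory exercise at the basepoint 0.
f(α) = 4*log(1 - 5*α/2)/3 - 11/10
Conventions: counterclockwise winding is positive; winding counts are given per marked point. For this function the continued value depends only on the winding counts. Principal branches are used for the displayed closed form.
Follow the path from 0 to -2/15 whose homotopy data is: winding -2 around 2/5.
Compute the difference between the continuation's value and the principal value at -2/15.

Continued minus principal equals -(16/3)*pi*i.

The rational part is single-valued and drops out of the difference; each branch term changes only by its own monodromy.
(4/3)*log(1 - α/(2/5)): each positive loop around 2/5 adds 2*pi*i to the log, so winding -2 contributes (4/3)*(-2)*2*pi*i = -(16/3)*pi*i.
Summing the contributions at α = -2/15 gives -(16/3)*pi*i.


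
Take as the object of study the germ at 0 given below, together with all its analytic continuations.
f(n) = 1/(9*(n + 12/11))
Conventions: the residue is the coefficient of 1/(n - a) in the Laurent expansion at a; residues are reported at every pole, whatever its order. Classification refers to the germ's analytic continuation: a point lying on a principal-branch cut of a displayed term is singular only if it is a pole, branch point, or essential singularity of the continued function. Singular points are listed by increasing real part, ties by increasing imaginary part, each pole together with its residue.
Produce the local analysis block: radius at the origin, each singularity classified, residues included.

Denominator factor (n + 12/11): pole of order 1 at -12/11, modulus 12/11.
The radius of convergence is the smallest modulus among the singular points: 12/11.
At the order-1 pole -12/11 set g(n) = (n - (-12/11))*f(n) = 1/9.
Simple pole: residue = g(a) at a = -12/11, which is 1/9.

Radius of convergence at 0: 12/11.
At -12/11: a pole of order 1; residue 1/9.


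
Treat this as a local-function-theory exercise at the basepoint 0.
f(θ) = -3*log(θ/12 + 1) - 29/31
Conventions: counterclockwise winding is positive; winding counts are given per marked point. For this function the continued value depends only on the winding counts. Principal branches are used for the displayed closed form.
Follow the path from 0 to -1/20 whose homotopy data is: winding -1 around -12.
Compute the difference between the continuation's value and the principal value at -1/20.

The rational part is single-valued and drops out of the difference; each branch term changes only by its own monodromy.
(-3)*log(1 - θ/(-12)): each positive loop around -12 adds 2*pi*i to the log, so winding -1 contributes (-3)*(-1)*2*pi*i = (6)*pi*i.
Summing the contributions at θ = -1/20 gives (6)*pi*i.

Continued minus principal equals (6)*pi*i.


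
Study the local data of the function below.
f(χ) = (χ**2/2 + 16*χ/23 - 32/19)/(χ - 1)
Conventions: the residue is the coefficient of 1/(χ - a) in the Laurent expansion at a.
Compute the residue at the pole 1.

At the order-1 pole 1 set g(χ) = (χ - (1))*f(χ) = χ**2/2 + 16*χ/23 - 32/19.
Simple pole: residue = g(a) at a = 1, which is -427/874.

The residue is -427/874.


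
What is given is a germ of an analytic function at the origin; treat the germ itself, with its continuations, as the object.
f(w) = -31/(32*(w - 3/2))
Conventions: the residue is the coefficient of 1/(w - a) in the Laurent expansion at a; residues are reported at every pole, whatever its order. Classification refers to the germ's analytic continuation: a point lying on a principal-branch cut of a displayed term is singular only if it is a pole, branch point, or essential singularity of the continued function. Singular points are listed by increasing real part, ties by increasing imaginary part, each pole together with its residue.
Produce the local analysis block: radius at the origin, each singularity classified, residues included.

Denominator factor (w - 3/2): pole of order 1 at 3/2, modulus 3/2.
The radius of convergence is the smallest modulus among the singular points: 3/2.
At the order-1 pole 3/2 set g(w) = (w - (3/2))*f(w) = -31/32.
Simple pole: residue = g(a) at a = 3/2, which is -31/32.

Radius of convergence at 0: 3/2.
At 3/2: a pole of order 1; residue -31/32.


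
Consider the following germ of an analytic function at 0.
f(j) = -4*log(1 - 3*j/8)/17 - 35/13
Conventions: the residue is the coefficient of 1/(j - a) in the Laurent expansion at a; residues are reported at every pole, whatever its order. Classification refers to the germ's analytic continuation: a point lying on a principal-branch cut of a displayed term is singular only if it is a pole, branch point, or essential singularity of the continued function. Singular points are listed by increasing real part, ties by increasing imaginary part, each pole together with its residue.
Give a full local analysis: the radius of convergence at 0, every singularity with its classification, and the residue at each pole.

Branch term (-4/17)*log(1 - j/(8/3)): its argument vanishes at j = 8/3, a logarithmic branch point, modulus 8/3.
The radius of convergence is the smallest modulus among the singular points: 8/3.

Radius of convergence at 0: 8/3.
At 8/3: a logarithmic branch point.


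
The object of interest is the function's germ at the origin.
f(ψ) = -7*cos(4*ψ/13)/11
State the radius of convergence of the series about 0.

The factor cos(4*ψ/13) is entire and contributes no finite singular point.
The polynomial part has no poles.
No finite singular points: the Taylor series at 0 converges everywhere.

The radius of convergence is infinite.


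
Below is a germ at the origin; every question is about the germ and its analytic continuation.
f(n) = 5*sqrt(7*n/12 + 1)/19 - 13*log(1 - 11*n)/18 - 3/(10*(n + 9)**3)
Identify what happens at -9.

The point is a pole of order 3.

The denominator factor n + 9 vanishes at -9 and appears to the power 3; the numerator there equals -3/10, nonzero, and no other factor vanishes.
The branch terms are analytic at this point.
Hence a pole whose order is the multiplicity, 3.


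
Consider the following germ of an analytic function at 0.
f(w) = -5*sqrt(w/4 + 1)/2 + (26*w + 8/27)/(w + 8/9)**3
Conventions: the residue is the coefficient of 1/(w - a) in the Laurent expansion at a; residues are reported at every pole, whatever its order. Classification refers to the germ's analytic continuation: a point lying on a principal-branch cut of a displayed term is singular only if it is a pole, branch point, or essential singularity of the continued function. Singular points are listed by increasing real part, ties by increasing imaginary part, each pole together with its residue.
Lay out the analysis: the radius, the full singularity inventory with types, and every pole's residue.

Radius of convergence at 0: 8/9.
At -4: an algebraic (square-root) branch point.
At -8/9: a pole of order 3; residue 0.

Denominator factor (w + 8/9)^3: pole of order 3 at -8/9, modulus 8/9.
Branch term (-5/2)*sqrt(1 - w/(-4)): its argument vanishes at w = -4, a square-root branch point, modulus 4.
The radius of convergence is the smallest modulus among the singular points: 8/9.
The branch term is analytic at -8/9 and contributes nothing to the residue; only the rational part matters.
At the order-3 pole -8/9 set g(w) = (w - (-8/9))^3*(rational part) = 26*w + 8/27.
Order-3 pole: residue = g''(a)/2; g''(-8/9) = 0, so the residue is 0.
List the singular points by increasing real part (a conjugate pair: the negative imaginary part first).


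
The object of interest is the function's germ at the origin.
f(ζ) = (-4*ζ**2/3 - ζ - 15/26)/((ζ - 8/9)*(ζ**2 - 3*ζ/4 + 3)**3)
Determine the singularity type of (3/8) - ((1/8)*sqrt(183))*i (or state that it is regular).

The denominator factor ζ**2 - 3*ζ/4 + 3 vanishes at (3/8) - ((1/8)*sqrt(183))*i and appears to the power 3; the numerator there equals (139/52) + ((1/4)*sqrt(183))*i, nonzero, and no other factor vanishes.
Hence a pole whose order is the multiplicity, 3.

The point is a pole of order 3.


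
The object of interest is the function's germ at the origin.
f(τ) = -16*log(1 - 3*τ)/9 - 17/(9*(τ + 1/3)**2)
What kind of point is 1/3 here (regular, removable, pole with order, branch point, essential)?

The term (-16/9)*log(1 - τ/(1/3)) has argument 1 - 1/3/(1/3) = 0 at 1/3: a logarithmic (infinitely-sheeted) branch point; the remaining terms are analytic or single-valued there.

The point is a logarithmic branch point.


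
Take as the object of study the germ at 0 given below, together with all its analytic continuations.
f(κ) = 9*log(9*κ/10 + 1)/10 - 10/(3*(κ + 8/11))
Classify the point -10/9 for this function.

The point is a logarithmic branch point.

The term (9/10)*log(1 - κ/(-10/9)) has argument 1 - -10/9/(-10/9) = 0 at -10/9: a logarithmic (infinitely-sheeted) branch point; the remaining terms are analytic or single-valued there.


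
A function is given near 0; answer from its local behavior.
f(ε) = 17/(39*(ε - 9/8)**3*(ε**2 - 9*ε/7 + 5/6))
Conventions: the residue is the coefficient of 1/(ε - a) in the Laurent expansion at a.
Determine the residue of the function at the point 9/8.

At the order-3 pole 9/8 set g(ε) = (ε - (9/8))^3*f(ε) = 17/(39*(ε**2 - 9*ε/7 + 5/6)).
Order-3 pole: residue = g''(a)/2; g''(9/8) = 7630135296/8768839729, so the residue is 3815067648/8768839729.

The residue is 3815067648/8768839729.


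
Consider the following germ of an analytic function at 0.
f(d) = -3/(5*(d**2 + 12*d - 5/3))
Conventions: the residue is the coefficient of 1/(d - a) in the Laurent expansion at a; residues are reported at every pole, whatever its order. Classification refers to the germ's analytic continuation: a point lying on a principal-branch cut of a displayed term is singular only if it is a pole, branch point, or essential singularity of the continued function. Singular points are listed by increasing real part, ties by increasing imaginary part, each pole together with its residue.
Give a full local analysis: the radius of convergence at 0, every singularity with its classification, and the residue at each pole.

Radius of convergence at 0: -6 + (1/3)*sqrt(339).
At -6 - (1/3)*sqrt(339): a pole of order 1; residue (3/1130)*sqrt(339).
At -6 + (1/3)*sqrt(339): a pole of order 1; residue -(3/1130)*sqrt(339).

Denominator factor (d**2 + 12*d - 5/3): discriminant 452/3, real irrational roots -6 + (1/3)*sqrt(339) and -6 - (1/3)*sqrt(339); poles of order 1, moduli -6 + (1/3)*sqrt(339) and 6 + (1/3)*sqrt(339).
The radius of convergence is the smallest modulus among the singular points: -6 + (1/3)*sqrt(339).
The factor d**2 + 12*d - 5/3 splits as (d - a)(d - a') with a = -6 - (1/3)*sqrt(339), a' = -6 + (1/3)*sqrt(339). At the order-1 pole a set g(d) = (d - a)*f(d) = [-3/5] / (d - a').
Simple pole: residue = g(a) at a = -6 - (1/3)*sqrt(339), which is (3/1130)*sqrt(339).
The factor d**2 + 12*d - 5/3 splits as (d - a)(d - a') with a = -6 + (1/3)*sqrt(339), a' = -6 - (1/3)*sqrt(339). At the order-1 pole a set g(d) = (d - a)*f(d) = [-3/5] / (d - a').
Simple pole: residue = g(a) at a = -6 + (1/3)*sqrt(339), which is -(3/1130)*sqrt(339).
List the singular points by increasing real part (a conjugate pair: the negative imaginary part first).
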